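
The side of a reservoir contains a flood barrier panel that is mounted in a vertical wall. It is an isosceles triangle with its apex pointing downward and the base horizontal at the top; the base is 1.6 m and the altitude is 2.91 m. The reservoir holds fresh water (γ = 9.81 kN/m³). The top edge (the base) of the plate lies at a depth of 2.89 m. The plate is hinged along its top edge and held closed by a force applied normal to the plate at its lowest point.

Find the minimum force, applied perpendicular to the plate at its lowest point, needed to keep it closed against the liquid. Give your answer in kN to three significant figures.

P ≈ 33.1 kN

γ = 9.81 kN/m³.
With the apex down, the centroid sits h/3 = 2.91/3 = 0.97 m below the base (the top edge), so the centroid depth is h_c = 2.89 + 0.97 = 3.86 m.
A = ½ × 1.6 × 2.91 = 2.328 m².
Resultant F = γ·h_c·A = 9.81 × 3.86 × 2.328 = 88.1534 kN.
I_c = b·h³/36 = 1.6 × 2.91³/36 = 1.09521 m⁴.
Centre of pressure: y_p = y_c + I_c/(y_c·A) = 3.86 + 1.09521/(3.86 × 2.328) = 3.86 + 0.121879 = 3.98188 m along the plane.
The resultant acts 0.97 + 0.121879 = 1.09188 m (along the plate) below the hinge at the top edge, so the moment about the hinge is M = F × 1.09188 = 88.1534 × 1.09188 = 96.2529 kN·m.
A normal force at the bottom, 2.91 m from the hinge, must supply this moment: P = 96.2529/2.91 = 33.0766 kN.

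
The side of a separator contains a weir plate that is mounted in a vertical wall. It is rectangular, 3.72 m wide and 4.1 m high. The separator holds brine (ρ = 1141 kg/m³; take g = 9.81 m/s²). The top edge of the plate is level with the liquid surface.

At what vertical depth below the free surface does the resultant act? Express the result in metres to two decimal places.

γ = ρg = 1141 × 9.81 / 1000 = 11.19321 kN/m³.
The centroid lies 4.1/2 = 2.05 m below the top edge, so the centroid depth is h_c = 2.05 m.
A = 3.72 × 4.1 = 15.252 m².
Resultant F = γ·h_c·A = 11.19321 × 2.05 × 15.252 = 349.974 kN.
I_c = b·h³/12 = 3.72 × 4.1³/12 = 21.3655 m⁴.
Centre of pressure: y_p = y_c + I_c/(y_c·A) = 2.05 + 21.3655/(2.05 × 15.252) = 2.05 + 0.683333 = 2.73333 m along the plane.

h_p = 2.73 m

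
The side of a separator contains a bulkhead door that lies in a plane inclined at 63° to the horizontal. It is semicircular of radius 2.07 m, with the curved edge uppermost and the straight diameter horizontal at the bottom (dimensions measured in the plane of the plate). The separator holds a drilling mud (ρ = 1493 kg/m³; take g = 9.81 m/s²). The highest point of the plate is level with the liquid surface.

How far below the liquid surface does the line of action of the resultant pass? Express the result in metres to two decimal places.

γ = ρg = 1493 × 9.81 / 1000 = 14.64633 kN/m³.
Let θ = 63° be the plate's angle to the horizontal; measure y along the incline from where the plane meets the free surface. Vertical depth h = y·sinθ with sinθ = 0.891007.
The centroid lies 4r/(3π) = 0.878535 m above the diameter, so r − 4r/(3π) = 2.07 − 0.878535 = 1.19146 m below the topmost point, so y_c = 1.19146 m and h_c = 1.19146 × 0.891007 = 1.0616 m.
A = πr²/2 = π × 2.07²/2 = 6.73071 m².
Resultant F = γ·h_c·A = 14.64633 × 1.0616 × 6.73071 = 104.653 kN.
I_c = (π/8 − 8/(9π))·r⁴ = 0.109757 × 2.07⁴ = 2.01518 m⁴.
Centre of pressure: y_p = y_c + I_c/(y_c·A) = 1.19146 + 2.01518/(1.19146 × 6.73071) = 1.19146 + 0.251289 = 1.44275 m along the plane.
Vertically, h_p = y_p·sinθ = 1.44275 × 0.891007 = 1.2855 m.

h_p = 1.29 m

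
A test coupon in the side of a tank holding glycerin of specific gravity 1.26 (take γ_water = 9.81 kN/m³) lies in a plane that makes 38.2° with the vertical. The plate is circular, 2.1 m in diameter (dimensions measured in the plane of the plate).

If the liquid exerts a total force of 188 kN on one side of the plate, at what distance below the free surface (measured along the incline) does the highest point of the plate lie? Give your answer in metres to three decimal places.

γ = 1.26 × 9.81 = 12.3606 kN/m³.
A = π(1.05)² = 3.46361 m².
From F = γ·h_c·A, the centroid depth is h_c = 188/(12.3606 × 3.46361) = 4.39126 m.
The plate makes 38.2° with the vertical, i.e. θ = 90° − 38.2° = 51.8° to the horizontal. Measuring y along the incline from the free-surface line, vertical depth h = y·sinθ with sinθ = 0.785857.
Along the incline, y_c = h_c/sinθ = 4.39126/0.785857 = 5.58786 m.
The centroid is at the centre, 1.05 m below the top of the plate, so the highest point sits at y_top = 5.58786 − 1.05 = 4.53786 m along the incline.

y_top ≈ 4.538 m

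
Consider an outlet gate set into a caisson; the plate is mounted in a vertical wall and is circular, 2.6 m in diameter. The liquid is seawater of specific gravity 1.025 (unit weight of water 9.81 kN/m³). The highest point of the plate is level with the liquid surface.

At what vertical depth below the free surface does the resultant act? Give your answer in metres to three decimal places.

h_p = 1.625 m

γ = 1.025 × 9.81 = 10.05525 kN/m³.
The centroid is at the centre, 1.3 m below the top of the plate, so the centroid depth is h_c = 1.3 m.
A = π(1.3)² = 5.30929 m².
Resultant F = γ·h_c·A = 10.05525 × 1.3 × 5.30929 = 69.4021 kN.
I_c = πr⁴/4 = π × 1.3⁴/4 = 2.24318 m⁴.
Centre of pressure: y_p = y_c + I_c/(y_c·A) = 1.3 + 2.24318/(1.3 × 5.30929) = 1.3 + 0.325001 = 1.625 m along the plane.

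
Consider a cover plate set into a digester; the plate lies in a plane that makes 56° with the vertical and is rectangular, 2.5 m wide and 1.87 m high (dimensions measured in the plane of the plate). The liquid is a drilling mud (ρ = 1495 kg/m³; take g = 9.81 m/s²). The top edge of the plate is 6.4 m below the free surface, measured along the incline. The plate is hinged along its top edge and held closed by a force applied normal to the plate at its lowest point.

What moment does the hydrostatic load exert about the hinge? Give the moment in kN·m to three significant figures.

M ≈ 274 kN·m

γ = ρg = 1495 × 9.81 / 1000 = 14.66595 kN/m³.
The plate makes 56° with the vertical, i.e. θ = 90° − 56° = 34° to the horizontal. Measuring y along the incline from the free-surface line, vertical depth h = y·sinθ with sinθ = 0.559193.
The centroid lies 1.87/2 = 0.935 m below the top edge, so y_c = 6.4 + 0.935 = 7.335 m and h_c = 7.335 × 0.559193 = 4.10168 m.
A = 2.5 × 1.87 = 4.675 m².
Resultant F = γ·h_c·A = 14.66595 × 4.10168 × 4.675 = 281.225 kN.
I_c = b·h³/12 = 2.5 × 1.87³/12 = 1.36233 m⁴.
Centre of pressure: y_p = y_c + I_c/(y_c·A) = 7.335 + 1.36233/(7.335 × 4.675) = 7.335 + 0.0397284 = 7.37473 m along the plane.
The resultant acts 0.935 + 0.0397284 = 0.974728 m (along the plate) below the hinge at the top edge, so the moment about the hinge is M = F × 0.974728 = 281.225 × 0.974728 = 274.118 kN·m.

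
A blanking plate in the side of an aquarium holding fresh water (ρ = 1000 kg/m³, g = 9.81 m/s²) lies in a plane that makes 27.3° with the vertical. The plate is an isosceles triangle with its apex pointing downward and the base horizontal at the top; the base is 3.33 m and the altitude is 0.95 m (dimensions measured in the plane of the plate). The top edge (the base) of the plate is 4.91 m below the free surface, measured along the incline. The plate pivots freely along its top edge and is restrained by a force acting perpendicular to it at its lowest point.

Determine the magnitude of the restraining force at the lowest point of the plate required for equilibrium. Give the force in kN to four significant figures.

P ≈ 24.75 kN

γ = ρg = 1000 × 9.81 = 9810 N/m³ = 9.81 kN/m³.
The plate makes 27.3° with the vertical, i.e. θ = 90° − 27.3° = 62.7° to the horizontal. Measuring y along the incline from the free-surface line, vertical depth h = y·sinθ with sinθ = 0.888617.
With the apex down, the centroid sits h/3 = 0.95/3 = 0.316667 m below the base (the top edge), so y_c = 4.91 + 0.316667 = 5.22667 m and h_c = 5.22667 × 0.888617 = 4.64451 m.
A = ½ × 3.33 × 0.95 = 1.58175 m².
Resultant F = γ·h_c·A = 9.81 × 4.64451 × 1.58175 = 72.0687 kN.
I_c = b·h³/36 = 3.33 × 0.95³/36 = 0.0793072 m⁴.
Centre of pressure: y_p = y_c + I_c/(y_c·A) = 5.22667 + 0.0793072/(5.22667 × 1.58175) = 5.22667 + 0.0095929 = 5.23626 m along the plane.
The resultant acts 0.316667 + 0.0095929 = 0.32626 m (along the plate) below the hinge at the top edge, so the moment about the hinge is M = F × 0.32626 = 72.0687 × 0.32626 = 23.5131 kN·m.
A normal force at the bottom, 0.95 m from the hinge, must supply this moment: P = 23.5131/0.95 = 24.7506 kN.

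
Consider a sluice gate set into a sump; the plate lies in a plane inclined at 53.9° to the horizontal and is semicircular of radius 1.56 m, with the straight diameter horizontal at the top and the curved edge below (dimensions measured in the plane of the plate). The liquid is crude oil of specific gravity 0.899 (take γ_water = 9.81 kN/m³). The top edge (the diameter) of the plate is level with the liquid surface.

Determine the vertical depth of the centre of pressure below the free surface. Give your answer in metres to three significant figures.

h_p = 0.742 m

γ = 0.899 × 9.81 = 8.81919 kN/m³.
Let θ = 53.9° be the plate's angle to the horizontal; measure y along the incline from where the plane meets the free surface. Vertical depth h = y·sinθ with sinθ = 0.807990.
The centroid of a semicircle lies 4r/(3π) = 0.662085 m from the diameter, here below the top edge, so y_c = 0.662085 m and h_c = 0.662085 × 0.807990 = 0.534958 m.
A = πr²/2 = π × 1.56²/2 = 3.82269 m².
Resultant F = γ·h_c·A = 8.81919 × 0.534958 × 3.82269 = 18.0351 kN.
I_c = (π/8 − 8/(9π))·r⁴ = 0.109757 × 1.56⁴ = 0.650026 m⁴.
Centre of pressure: y_p = y_c + I_c/(y_c·A) = 0.662085 + 0.650026/(0.662085 × 3.82269) = 0.662085 + 0.256831 = 0.918916 m along the plane.
Vertically, h_p = y_p·sinθ = 0.918916 × 0.807990 = 0.742475 m.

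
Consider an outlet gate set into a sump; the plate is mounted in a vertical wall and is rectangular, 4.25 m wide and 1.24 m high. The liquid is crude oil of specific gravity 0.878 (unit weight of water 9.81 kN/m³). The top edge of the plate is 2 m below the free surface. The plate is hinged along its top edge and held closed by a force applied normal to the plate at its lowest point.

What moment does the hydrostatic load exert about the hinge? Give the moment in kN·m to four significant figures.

M ≈ 79.55 kN·m

γ = 0.878 × 9.81 = 8.61318 kN/m³.
The centroid lies 1.24/2 = 0.62 m below the top edge, so the centroid depth is h_c = 2 + 0.62 = 2.62 m.
A = 4.25 × 1.24 = 5.27 m².
Resultant F = γ·h_c·A = 8.61318 × 2.62 × 5.27 = 118.926 kN.
I_c = b·h³/12 = 4.25 × 1.24³/12 = 0.675263 m⁴.
Centre of pressure: y_p = y_c + I_c/(y_c·A) = 2.62 + 0.675263/(2.62 × 5.27) = 2.62 + 0.0489059 = 2.66891 m along the plane.
The resultant acts 0.62 + 0.0489059 = 0.668906 m (along the plate) below the hinge at the top edge, so the moment about the hinge is M = F × 0.668906 = 118.926 × 0.668906 = 79.5503 kN·m.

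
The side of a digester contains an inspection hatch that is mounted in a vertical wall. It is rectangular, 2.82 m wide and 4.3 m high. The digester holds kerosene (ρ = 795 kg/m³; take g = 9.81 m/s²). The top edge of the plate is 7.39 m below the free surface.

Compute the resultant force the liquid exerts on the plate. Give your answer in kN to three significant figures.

F ≈ 902 kN

γ = ρg = 795 × 9.81 / 1000 = 7.79895 kN/m³.
The centroid lies 4.3/2 = 2.15 m below the top edge, so the centroid depth is h_c = 7.39 + 2.15 = 9.54 m.
A = 2.82 × 4.3 = 12.126 m².
Resultant F = γ·h_c·A = 7.79895 × 9.54 × 12.126 = 902.198 kN.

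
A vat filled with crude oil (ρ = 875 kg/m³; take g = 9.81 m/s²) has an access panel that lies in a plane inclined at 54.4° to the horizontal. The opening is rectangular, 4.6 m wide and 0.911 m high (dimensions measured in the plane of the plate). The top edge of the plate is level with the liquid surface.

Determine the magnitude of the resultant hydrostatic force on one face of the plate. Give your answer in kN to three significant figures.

F ≈ 13.3 kN

γ = ρg = 875 × 9.81 / 1000 = 8.58375 kN/m³.
Let θ = 54.4° be the plate's angle to the horizontal; measure y along the incline from where the plane meets the free surface. Vertical depth h = y·sinθ with sinθ = 0.813101.
The centroid lies 0.911/2 = 0.4555 m below the top edge, so y_c = 0.4555 m and h_c = 0.4555 × 0.813101 = 0.370368 m.
A = 4.6 × 0.911 = 4.1906 m².
Resultant F = γ·h_c·A = 8.58375 × 0.370368 × 4.1906 = 13.3225 kN.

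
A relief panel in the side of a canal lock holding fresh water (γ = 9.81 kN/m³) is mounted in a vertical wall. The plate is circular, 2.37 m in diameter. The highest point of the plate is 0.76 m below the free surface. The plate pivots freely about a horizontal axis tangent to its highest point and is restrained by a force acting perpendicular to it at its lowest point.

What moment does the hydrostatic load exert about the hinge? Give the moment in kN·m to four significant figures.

γ = 9.81 kN/m³.
The centroid is at the centre, 1.185 m below the top of the plate, so the centroid depth is h_c = 0.76 + 1.185 = 1.945 m.
A = π(1.185)² = 4.4115 m².
Resultant F = γ·h_c·A = 9.81 × 1.945 × 4.4115 = 84.1734 kN.
I_c = πr⁴/4 = π × 1.185⁴/4 = 1.54869 m⁴.
Centre of pressure: y_p = y_c + I_c/(y_c·A) = 1.945 + 1.54869/(1.945 × 4.4115) = 1.945 + 0.180492 = 2.12549 m along the plane.
The resultant acts 1.185 + 0.180492 = 1.36549 m (along the plate) below the hinge at the top edge, so the moment about the hinge is M = F × 1.36549 = 84.1734 × 1.36549 = 114.938 kN·m.

M ≈ 114.9 kN·m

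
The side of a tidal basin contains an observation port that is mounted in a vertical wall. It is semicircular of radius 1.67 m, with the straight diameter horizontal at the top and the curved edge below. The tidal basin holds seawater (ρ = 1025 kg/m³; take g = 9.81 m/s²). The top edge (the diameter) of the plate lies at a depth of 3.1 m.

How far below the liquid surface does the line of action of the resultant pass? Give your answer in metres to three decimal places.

h_p = 3.860 m

γ = ρg = 1025 × 9.81 / 1000 = 10.05525 kN/m³.
The centroid of a semicircle lies 4r/(3π) = 0.70877 m from the diameter, here below the top edge, so the centroid depth is h_c = 3.1 + 0.70877 = 3.80877 m.
A = πr²/2 = π × 1.67²/2 = 4.38079 m².
Resultant F = γ·h_c·A = 10.05525 × 3.80877 × 4.38079 = 167.776 kN.
I_c = (π/8 − 8/(9π))·r⁴ = 0.109757 × 1.67⁴ = 0.853686 m⁴.
Centre of pressure: y_p = y_c + I_c/(y_c·A) = 3.80877 + 0.853686/(3.80877 × 4.38079) = 3.80877 + 0.0511636 = 3.85993 m along the plane.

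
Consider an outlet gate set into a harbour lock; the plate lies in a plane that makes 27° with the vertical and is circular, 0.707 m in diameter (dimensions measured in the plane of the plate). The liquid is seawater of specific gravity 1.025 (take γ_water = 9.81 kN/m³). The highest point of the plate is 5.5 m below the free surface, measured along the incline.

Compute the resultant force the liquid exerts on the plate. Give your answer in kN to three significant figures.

γ = 1.025 × 9.81 = 10.05525 kN/m³.
The plate makes 27° with the vertical, i.e. θ = 90° − 27° = 63° to the horizontal. Measuring y along the incline from the free-surface line, vertical depth h = y·sinθ with sinθ = 0.891007.
The centroid is at the centre, 0.3535 m below the top of the plate, so y_c = 5.5 + 0.3535 = 5.8535 m and h_c = 5.8535 × 0.891007 = 5.21551 m.
A = π(0.3535)² = 0.39258 m².
Resultant F = γ·h_c·A = 10.05525 × 5.21551 × 0.39258 = 20.5882 kN.

F ≈ 20.6 kN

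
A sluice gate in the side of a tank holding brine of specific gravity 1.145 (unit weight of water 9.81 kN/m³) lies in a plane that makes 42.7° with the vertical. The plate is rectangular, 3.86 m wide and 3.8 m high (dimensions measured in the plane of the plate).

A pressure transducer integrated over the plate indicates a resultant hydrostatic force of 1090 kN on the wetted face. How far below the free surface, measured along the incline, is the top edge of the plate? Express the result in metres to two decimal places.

y_top ≈ 7.10 m

γ = 1.145 × 9.81 = 11.23245 kN/m³.
A = 3.86 × 3.8 = 14.668 m².
From F = γ·h_c·A, the centroid depth is h_c = 1090/(11.23245 × 14.668) = 6.61578 m.
The plate makes 42.7° with the vertical, i.e. θ = 90° − 42.7° = 47.3° to the horizontal. Measuring y along the incline from the free-surface line, vertical depth h = y·sinθ with sinθ = 0.734915.
Along the incline, y_c = h_c/sinθ = 6.61578/0.734915 = 9.0021 m.
The centroid lies 3.8/2 = 1.9 m below the top edge, so the top edge sits at y_top = 9.0021 − 1.9 = 7.1021 m along the incline.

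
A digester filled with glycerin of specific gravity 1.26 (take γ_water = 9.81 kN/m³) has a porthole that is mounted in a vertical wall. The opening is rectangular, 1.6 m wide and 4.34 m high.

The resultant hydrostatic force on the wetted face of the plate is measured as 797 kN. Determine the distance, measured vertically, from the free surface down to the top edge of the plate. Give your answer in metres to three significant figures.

γ = 1.26 × 9.81 = 12.3606 kN/m³.
A = 1.6 × 4.34 = 6.944 m².
From F = γ·h_c·A, the centroid depth is h_c = 797/(12.3606 × 6.944) = 9.28558 m.
The centroid lies 4.34/2 = 2.17 m below the top edge, so the top edge sits at h_top = 9.28558 − 2.17 = 7.11558 m below the surface.

d_top ≈ 7.12 m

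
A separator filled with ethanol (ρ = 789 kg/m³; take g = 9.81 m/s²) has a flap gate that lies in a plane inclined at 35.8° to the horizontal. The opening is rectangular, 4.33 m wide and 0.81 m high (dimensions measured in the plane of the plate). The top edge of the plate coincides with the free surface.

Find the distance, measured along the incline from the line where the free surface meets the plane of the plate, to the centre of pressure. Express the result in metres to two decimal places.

y_p = 0.54 m

γ = ρg = 789 × 9.81 / 1000 = 7.74009 kN/m³.
Let θ = 35.8° be the plate's angle to the horizontal; measure y along the incline from where the plane meets the free surface. Vertical depth h = y·sinθ with sinθ = 0.584958.
The centroid lies 0.81/2 = 0.405 m below the top edge, so y_c = 0.405 m and h_c = 0.405 × 0.584958 = 0.236908 m.
A = 4.33 × 0.81 = 3.5073 m².
Resultant F = γ·h_c·A = 7.74009 × 0.236908 × 3.5073 = 6.4313 kN.
I_c = b·h³/12 = 4.33 × 0.81³/12 = 0.191762 m⁴.
Centre of pressure: y_p = y_c + I_c/(y_c·A) = 0.405 + 0.191762/(0.405 × 3.5073) = 0.405 + 0.135 = 0.54 m along the plane.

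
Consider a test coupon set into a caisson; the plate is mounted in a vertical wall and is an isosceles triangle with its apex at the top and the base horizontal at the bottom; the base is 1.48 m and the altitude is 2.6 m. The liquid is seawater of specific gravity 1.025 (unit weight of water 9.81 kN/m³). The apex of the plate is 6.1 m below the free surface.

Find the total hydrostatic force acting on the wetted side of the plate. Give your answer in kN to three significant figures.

F ≈ 152 kN

γ = 1.025 × 9.81 = 10.05525 kN/m³.
With the apex up, the centroid sits 2h/3 = 2 × 2.6/3 = 1.73333 m below the apex, so the centroid depth is h_c = 6.1 + 1.73333 = 7.83333 m.
A = ½ × 1.48 × 2.6 = 1.924 m².
Resultant F = γ·h_c·A = 10.05525 × 7.83333 × 1.924 = 151.546 kN.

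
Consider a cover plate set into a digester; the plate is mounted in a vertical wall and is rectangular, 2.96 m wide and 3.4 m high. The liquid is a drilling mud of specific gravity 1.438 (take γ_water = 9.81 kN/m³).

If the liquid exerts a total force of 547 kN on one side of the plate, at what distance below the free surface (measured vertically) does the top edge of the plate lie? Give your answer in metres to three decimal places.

d_top ≈ 2.153 m

γ = 1.438 × 9.81 = 14.10678 kN/m³.
A = 2.96 × 3.4 = 10.064 m².
From F = γ·h_c·A, the centroid depth is h_c = 547/(14.10678 × 10.064) = 3.85291 m.
The centroid lies 3.4/2 = 1.7 m below the top edge, so the top edge sits at h_top = 3.85291 − 1.7 = 2.15291 m below the surface.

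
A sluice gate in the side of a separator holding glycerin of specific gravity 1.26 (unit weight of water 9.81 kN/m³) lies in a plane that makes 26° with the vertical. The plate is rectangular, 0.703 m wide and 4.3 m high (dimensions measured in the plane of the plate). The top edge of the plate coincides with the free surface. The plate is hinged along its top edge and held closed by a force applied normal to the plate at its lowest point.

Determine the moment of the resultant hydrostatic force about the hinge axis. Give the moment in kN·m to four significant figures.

M ≈ 207.0 kN·m

γ = 1.26 × 9.81 = 12.3606 kN/m³.
The plate makes 26° with the vertical, i.e. θ = 90° − 26° = 64° to the horizontal. Measuring y along the incline from the free-surface line, vertical depth h = y·sinθ with sinθ = 0.898794.
The centroid lies 4.3/2 = 2.15 m below the top edge, so y_c = 2.15 m and h_c = 2.15 × 0.898794 = 1.93241 m.
A = 0.703 × 4.3 = 3.0229 m².
Resultant F = γ·h_c·A = 12.3606 × 1.93241 × 3.0229 = 72.2042 kN.
I_c = b·h³/12 = 0.703 × 4.3³/12 = 4.65779 m⁴.
Centre of pressure: y_p = y_c + I_c/(y_c·A) = 2.15 + 4.65779/(2.15 × 3.0229) = 2.15 + 0.716667 = 2.86667 m along the plane.
The resultant acts 2.15 + 0.716667 = 2.86667 m (along the plate) below the hinge at the top edge, so the moment about the hinge is M = F × 2.86667 = 72.2042 × 2.86667 = 206.986 kN·m.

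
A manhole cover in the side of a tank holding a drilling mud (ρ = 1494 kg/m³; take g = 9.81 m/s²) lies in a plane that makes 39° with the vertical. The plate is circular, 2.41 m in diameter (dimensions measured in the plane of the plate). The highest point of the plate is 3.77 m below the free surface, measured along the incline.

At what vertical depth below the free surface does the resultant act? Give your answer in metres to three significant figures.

γ = ρg = 1494 × 9.81 / 1000 = 14.65614 kN/m³.
The plate makes 39° with the vertical, i.e. θ = 90° − 39° = 51° to the horizontal. Measuring y along the incline from the free-surface line, vertical depth h = y·sinθ with sinθ = 0.777146.
The centroid is at the centre, 1.205 m below the top of the plate, so y_c = 3.77 + 1.205 = 4.975 m and h_c = 4.975 × 0.777146 = 3.8663 m.
A = π(1.205)² = 4.56167 m².
Resultant F = γ·h_c·A = 14.65614 × 3.8663 × 4.56167 = 258.487 kN.
I_c = πr⁴/4 = π × 1.205⁴/4 = 1.65592 m⁴.
Centre of pressure: y_p = y_c + I_c/(y_c·A) = 4.975 + 1.65592/(4.975 × 4.56167) = 4.975 + 0.0729663 = 5.04797 m along the plane.
Vertically, h_p = y_p·sinθ = 5.04797 × 0.777146 = 3.92301 m.

h_p = 3.92 m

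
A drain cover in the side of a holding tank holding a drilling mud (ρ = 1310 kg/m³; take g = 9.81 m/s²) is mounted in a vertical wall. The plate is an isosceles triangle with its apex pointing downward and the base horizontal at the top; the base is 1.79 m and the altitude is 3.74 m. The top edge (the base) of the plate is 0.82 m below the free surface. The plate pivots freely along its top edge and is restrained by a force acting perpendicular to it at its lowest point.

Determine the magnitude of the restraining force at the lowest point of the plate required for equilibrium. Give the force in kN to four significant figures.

γ = ρg = 1310 × 9.81 / 1000 = 12.8511 kN/m³.
With the apex down, the centroid sits h/3 = 3.74/3 = 1.24667 m below the base (the top edge), so the centroid depth is h_c = 0.82 + 1.24667 = 2.06667 m.
A = ½ × 1.79 × 3.74 = 3.3473 m².
Resultant F = γ·h_c·A = 12.8511 × 2.06667 × 3.3473 = 88.9009 kN.
I_c = b·h³/36 = 1.79 × 3.74³/36 = 2.60115 m⁴.
Centre of pressure: y_p = y_c + I_c/(y_c·A) = 2.06667 + 2.60115/(2.06667 × 3.3473) = 2.06667 + 0.37601 = 2.44268 m along the plane.
The resultant acts 1.24667 + 0.37601 = 1.62268 m (along the plate) below the hinge at the top edge, so the moment about the hinge is M = F × 1.62268 = 88.9009 × 1.62268 = 144.258 kN·m.
A normal force at the bottom, 3.74 m from the hinge, must supply this moment: P = 144.258/3.74 = 38.5717 kN.

P ≈ 38.57 kN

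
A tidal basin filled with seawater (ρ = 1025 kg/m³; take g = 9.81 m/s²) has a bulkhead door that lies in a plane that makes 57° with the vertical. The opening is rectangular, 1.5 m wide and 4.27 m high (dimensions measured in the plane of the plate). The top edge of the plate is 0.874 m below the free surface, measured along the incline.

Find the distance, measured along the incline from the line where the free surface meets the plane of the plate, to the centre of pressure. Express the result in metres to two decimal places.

y_p = 3.51 m

γ = ρg = 1025 × 9.81 / 1000 = 10.05525 kN/m³.
The plate makes 57° with the vertical, i.e. θ = 90° − 57° = 33° to the horizontal. Measuring y along the incline from the free-surface line, vertical depth h = y·sinθ with sinθ = 0.544639.
The centroid lies 4.27/2 = 2.135 m below the top edge, so y_c = 0.874 + 2.135 = 3.009 m and h_c = 3.009 × 0.544639 = 1.63882 m.
A = 1.5 × 4.27 = 6.405 m².
Resultant F = γ·h_c·A = 10.05525 × 1.63882 × 6.405 = 105.546 kN.
I_c = b·h³/12 = 1.5 × 4.27³/12 = 9.73181 m⁴.
Centre of pressure: y_p = y_c + I_c/(y_c·A) = 3.009 + 9.73181/(3.009 × 6.405) = 3.009 + 0.504955 = 3.51396 m along the plane.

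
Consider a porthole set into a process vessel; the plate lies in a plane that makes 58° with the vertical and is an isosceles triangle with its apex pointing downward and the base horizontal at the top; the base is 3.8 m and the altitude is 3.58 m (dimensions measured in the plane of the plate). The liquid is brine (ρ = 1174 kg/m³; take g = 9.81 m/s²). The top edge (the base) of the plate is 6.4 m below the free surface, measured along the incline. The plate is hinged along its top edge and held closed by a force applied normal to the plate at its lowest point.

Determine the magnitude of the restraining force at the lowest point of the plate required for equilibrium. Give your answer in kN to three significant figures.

P ≈ 113 kN

γ = ρg = 1174 × 9.81 / 1000 = 11.51694 kN/m³.
The plate makes 58° with the vertical, i.e. θ = 90° − 58° = 32° to the horizontal. Measuring y along the incline from the free-surface line, vertical depth h = y·sinθ with sinθ = 0.529919.
With the apex down, the centroid sits h/3 = 3.58/3 = 1.19333 m below the base (the top edge), so y_c = 6.4 + 1.19333 = 7.59333 m and h_c = 7.59333 × 0.529919 = 4.02385 m.
A = ½ × 3.8 × 3.58 = 6.802 m².
Resultant F = γ·h_c·A = 11.51694 × 4.02385 × 6.802 = 315.221 kN.
I_c = b·h³/36 = 3.8 × 3.58³/36 = 4.84318 m⁴.
Centre of pressure: y_p = y_c + I_c/(y_c·A) = 7.59333 + 4.84318/(7.59333 × 6.802) = 7.59333 + 0.0937695 = 7.6871 m along the plane.
The resultant acts 1.19333 + 0.0937695 = 1.2871 m (along the plate) below the hinge at the top edge, so the moment about the hinge is M = F × 1.2871 = 315.221 × 1.2871 = 405.721 kN·m.
A normal force at the bottom, 3.58 m from the hinge, must supply this moment: P = 405.721/3.58 = 113.33 kN.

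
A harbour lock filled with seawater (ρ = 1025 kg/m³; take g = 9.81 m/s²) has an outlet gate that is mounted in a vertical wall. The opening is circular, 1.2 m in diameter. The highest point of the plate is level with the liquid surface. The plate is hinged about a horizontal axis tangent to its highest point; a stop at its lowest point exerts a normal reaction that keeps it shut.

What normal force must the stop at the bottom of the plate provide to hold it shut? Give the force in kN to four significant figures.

P ≈ 4.265 kN

γ = ρg = 1025 × 9.81 / 1000 = 10.05525 kN/m³.
The centroid is at the centre, 0.6 m below the top of the plate, so the centroid depth is h_c = 0.6 m.
A = π(0.6)² = 1.13097 m².
Resultant F = γ·h_c·A = 10.05525 × 0.6 × 1.13097 = 6.82331 kN.
I_c = πr⁴/4 = π × 0.6⁴/4 = 0.101788 m⁴.
Centre of pressure: y_p = y_c + I_c/(y_c·A) = 0.6 + 0.101788/(0.6 × 1.13097) = 0.6 + 0.150001 = 0.750001 m along the plane.
The resultant acts 0.6 + 0.150001 = 0.750001 m (along the plate) below the hinge at the top edge, so the moment about the hinge is M = F × 0.750001 = 6.82331 × 0.750001 = 5.11749 kN·m.
A normal force at the bottom, 1.2 m from the hinge, must supply this moment: P = 5.11749/1.2 = 4.26458 kN.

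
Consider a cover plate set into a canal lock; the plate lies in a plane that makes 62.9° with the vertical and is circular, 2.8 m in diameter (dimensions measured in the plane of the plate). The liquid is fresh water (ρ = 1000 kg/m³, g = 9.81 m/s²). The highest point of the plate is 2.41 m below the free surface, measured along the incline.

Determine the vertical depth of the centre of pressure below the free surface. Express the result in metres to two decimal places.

h_p = 1.79 m

γ = ρg = 1000 × 9.81 = 9810 N/m³ = 9.81 kN/m³.
The plate makes 62.9° with the vertical, i.e. θ = 90° − 62.9° = 27.1° to the horizontal. Measuring y along the incline from the free-surface line, vertical depth h = y·sinθ with sinθ = 0.455545.
The centroid is at the centre, 1.4 m below the top of the plate, so y_c = 2.41 + 1.4 = 3.81 m and h_c = 3.81 × 0.455545 = 1.73563 m.
A = π(1.4)² = 6.15752 m².
Resultant F = γ·h_c·A = 9.81 × 1.73563 × 6.15752 = 104.841 kN.
I_c = πr⁴/4 = π × 1.4⁴/4 = 3.01719 m⁴.
Centre of pressure: y_p = y_c + I_c/(y_c·A) = 3.81 + 3.01719/(3.81 × 6.15752) = 3.81 + 0.128609 = 3.93861 m along the plane.
Vertically, h_p = y_p·sinθ = 3.93861 × 0.455545 = 1.79421 m.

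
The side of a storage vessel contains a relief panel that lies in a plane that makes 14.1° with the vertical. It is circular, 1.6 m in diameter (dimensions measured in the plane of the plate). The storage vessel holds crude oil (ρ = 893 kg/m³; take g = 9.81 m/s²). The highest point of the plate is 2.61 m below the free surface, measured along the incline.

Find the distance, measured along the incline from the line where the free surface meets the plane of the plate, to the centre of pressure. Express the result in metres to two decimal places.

y_p = 3.46 m

γ = ρg = 893 × 9.81 / 1000 = 8.76033 kN/m³.
The plate makes 14.1° with the vertical, i.e. θ = 90° − 14.1° = 75.9° to the horizontal. Measuring y along the incline from the free-surface line, vertical depth h = y·sinθ with sinθ = 0.969872.
The centroid is at the centre, 0.8 m below the top of the plate, so y_c = 2.61 + 0.8 = 3.41 m and h_c = 3.41 × 0.969872 = 3.30726 m.
A = π(0.8)² = 2.01062 m².
Resultant F = γ·h_c·A = 8.76033 × 3.30726 × 2.01062 = 58.2531 kN.
I_c = πr⁴/4 = π × 0.8⁴/4 = 0.321699 m⁴.
Centre of pressure: y_p = y_c + I_c/(y_c·A) = 3.41 + 0.321699/(3.41 × 2.01062) = 3.41 + 0.0469208 = 3.45692 m along the plane.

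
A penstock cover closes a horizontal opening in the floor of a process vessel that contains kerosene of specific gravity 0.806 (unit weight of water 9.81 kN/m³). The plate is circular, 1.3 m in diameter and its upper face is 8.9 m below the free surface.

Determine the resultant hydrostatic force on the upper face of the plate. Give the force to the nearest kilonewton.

F ≈ 93 kN

γ = 0.806 × 9.81 = 7.90686 kN/m³.
The plate is horizontal, so pressure is uniform at p = γ·h = 7.90686 × 8.9 = 70.3711 kN/m².
A = π(0.65)² = 1.32732 m².
F = p·A = 70.3711 × 1.32732 = 93.405 kN.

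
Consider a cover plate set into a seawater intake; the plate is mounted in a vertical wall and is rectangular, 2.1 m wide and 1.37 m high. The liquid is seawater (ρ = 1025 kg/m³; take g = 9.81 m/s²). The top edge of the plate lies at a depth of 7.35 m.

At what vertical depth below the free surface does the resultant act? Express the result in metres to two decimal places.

h_p = 8.05 m

γ = ρg = 1025 × 9.81 / 1000 = 10.05525 kN/m³.
The centroid lies 1.37/2 = 0.685 m below the top edge, so the centroid depth is h_c = 7.35 + 0.685 = 8.035 m.
A = 2.1 × 1.37 = 2.877 m².
Resultant F = γ·h_c·A = 10.05525 × 8.035 × 2.877 = 232.444 kN.
I_c = b·h³/12 = 2.1 × 1.37³/12 = 0.449987 m⁴.
Centre of pressure: y_p = y_c + I_c/(y_c·A) = 8.035 + 0.449987/(8.035 × 2.877) = 8.035 + 0.0194659 = 8.05447 m along the plane.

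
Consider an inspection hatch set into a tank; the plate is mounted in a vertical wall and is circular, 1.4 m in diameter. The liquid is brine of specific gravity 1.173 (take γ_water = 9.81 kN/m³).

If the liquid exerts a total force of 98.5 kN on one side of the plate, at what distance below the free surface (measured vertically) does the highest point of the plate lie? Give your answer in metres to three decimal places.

γ = 1.173 × 9.81 = 11.50713 kN/m³.
A = π(0.7)² = 1.53938 m².
From F = γ·h_c·A, the centroid depth is h_c = 98.5/(11.50713 × 1.53938) = 5.56062 m.
The centroid is at the centre, 0.7 m below the top of the plate, so the highest point sits at h_top = 5.56062 − 0.7 = 4.86062 m below the surface.

d_top ≈ 4.861 m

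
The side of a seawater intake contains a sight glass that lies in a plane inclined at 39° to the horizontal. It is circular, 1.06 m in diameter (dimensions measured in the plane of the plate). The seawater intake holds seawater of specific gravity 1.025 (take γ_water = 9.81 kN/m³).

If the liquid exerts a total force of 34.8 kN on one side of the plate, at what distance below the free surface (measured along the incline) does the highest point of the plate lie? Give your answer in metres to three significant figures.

y_top ≈ 5.70 m

γ = 1.025 × 9.81 = 10.05525 kN/m³.
A = π(0.53)² = 0.882473 m².
From F = γ·h_c·A, the centroid depth is h_c = 34.8/(10.05525 × 0.882473) = 3.9218 m.
Let θ = 39° be the plate's angle to the horizontal; measure y along the incline from where the plane meets the free surface. Vertical depth h = y·sinθ with sinθ = 0.629320.
Along the incline, y_c = h_c/sinθ = 3.9218/0.629320 = 6.23181 m.
The centroid is at the centre, 0.53 m below the top of the plate, so the highest point sits at y_top = 6.23181 − 0.53 = 5.70181 m along the incline.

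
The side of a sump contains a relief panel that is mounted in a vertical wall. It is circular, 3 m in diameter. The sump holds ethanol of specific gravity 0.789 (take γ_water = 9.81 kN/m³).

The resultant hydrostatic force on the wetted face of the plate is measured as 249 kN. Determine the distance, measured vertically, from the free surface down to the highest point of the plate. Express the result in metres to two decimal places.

γ = 0.789 × 9.81 = 7.74009 kN/m³.
A = π(1.5)² = 7.06858 m².
From F = γ·h_c·A, the centroid depth is h_c = 249/(7.74009 × 7.06858) = 4.55115 m.
The centroid is at the centre, 1.5 m below the top of the plate, so the highest point sits at h_top = 4.55115 − 1.5 = 3.05115 m below the surface.

d_top ≈ 3.05 m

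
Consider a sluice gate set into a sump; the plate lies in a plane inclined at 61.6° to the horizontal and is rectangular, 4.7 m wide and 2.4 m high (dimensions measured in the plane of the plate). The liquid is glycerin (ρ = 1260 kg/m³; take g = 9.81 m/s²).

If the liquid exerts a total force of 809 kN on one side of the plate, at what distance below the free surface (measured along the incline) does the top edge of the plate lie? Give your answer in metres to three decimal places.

γ = ρg = 1260 × 9.81 / 1000 = 12.3606 kN/m³.
A = 4.7 × 2.4 = 11.28 m².
From F = γ·h_c·A, the centroid depth is h_c = 809/(12.3606 × 11.28) = 5.8023 m.
Let θ = 61.6° be the plate's angle to the horizontal; measure y along the incline from where the plane meets the free surface. Vertical depth h = y·sinθ with sinθ = 0.879649.
Along the incline, y_c = h_c/sinθ = 5.8023/0.879649 = 6.59615 m.
The centroid lies 2.4/2 = 1.2 m below the top edge, so the top edge sits at y_top = 6.59615 − 1.2 = 5.39615 m along the incline.

y_top ≈ 5.396 m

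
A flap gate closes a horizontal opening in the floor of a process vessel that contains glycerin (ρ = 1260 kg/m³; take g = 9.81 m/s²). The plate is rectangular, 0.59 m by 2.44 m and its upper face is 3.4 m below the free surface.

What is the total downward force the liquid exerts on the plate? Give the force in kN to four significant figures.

F ≈ 60.50 kN

γ = ρg = 1260 × 9.81 / 1000 = 12.3606 kN/m³.
The plate is horizontal, so pressure is uniform at p = γ·h = 12.3606 × 3.4 = 42.026 kN/m².
A = 0.59 × 2.44 = 1.4396 m².
F = p·A = 42.026 × 1.4396 = 60.5006 kN.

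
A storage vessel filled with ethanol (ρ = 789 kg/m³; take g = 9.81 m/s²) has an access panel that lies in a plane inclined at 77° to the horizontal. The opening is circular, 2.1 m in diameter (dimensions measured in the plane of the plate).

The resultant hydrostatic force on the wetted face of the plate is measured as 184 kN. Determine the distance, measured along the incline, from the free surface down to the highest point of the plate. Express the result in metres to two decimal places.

γ = ρg = 789 × 9.81 / 1000 = 7.74009 kN/m³.
A = π(1.05)² = 3.46361 m².
From F = γ·h_c·A, the centroid depth is h_c = 184/(7.74009 × 3.46361) = 6.86346 m.
Let θ = 77° be the plate's angle to the horizontal; measure y along the incline from where the plane meets the free surface. Vertical depth h = y·sinθ with sinθ = 0.974370.
Along the incline, y_c = h_c/sinθ = 6.86346/0.974370 = 7.044 m.
The centroid is at the centre, 1.05 m below the top of the plate, so the highest point sits at y_top = 7.044 − 1.05 = 5.994 m along the incline.

y_top ≈ 5.99 m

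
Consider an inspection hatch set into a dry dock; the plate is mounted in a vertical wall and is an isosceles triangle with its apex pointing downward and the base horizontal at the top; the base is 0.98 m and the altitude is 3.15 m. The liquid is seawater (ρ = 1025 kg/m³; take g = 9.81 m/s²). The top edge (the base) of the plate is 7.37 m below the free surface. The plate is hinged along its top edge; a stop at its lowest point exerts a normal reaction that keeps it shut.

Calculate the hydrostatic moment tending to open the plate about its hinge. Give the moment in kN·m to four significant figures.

γ = ρg = 1025 × 9.81 / 1000 = 10.05525 kN/m³.
With the apex down, the centroid sits h/3 = 3.15/3 = 1.05 m below the base (the top edge), so the centroid depth is h_c = 7.37 + 1.05 = 8.42 m.
A = ½ × 0.98 × 3.15 = 1.5435 m².
Resultant F = γ·h_c·A = 10.05525 × 8.42 × 1.5435 = 130.681 kN.
I_c = b·h³/36 = 0.98 × 3.15³/36 = 0.850854 m⁴.
Centre of pressure: y_p = y_c + I_c/(y_c·A) = 8.42 + 0.850854/(8.42 × 1.5435) = 8.42 + 0.0654691 = 8.48547 m along the plane.
The resultant acts 1.05 + 0.0654691 = 1.11547 m (along the plate) below the hinge at the top edge, so the moment about the hinge is M = F × 1.11547 = 130.681 × 1.11547 = 145.771 kN·m.

M ≈ 145.8 kN·m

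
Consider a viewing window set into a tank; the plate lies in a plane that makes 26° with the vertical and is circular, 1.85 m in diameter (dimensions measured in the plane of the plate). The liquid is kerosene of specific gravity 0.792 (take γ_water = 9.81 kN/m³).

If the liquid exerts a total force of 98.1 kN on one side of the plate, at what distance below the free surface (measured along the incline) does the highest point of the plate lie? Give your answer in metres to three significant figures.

y_top ≈ 4.30 m

γ = 0.792 × 9.81 = 7.76952 kN/m³.
A = π(0.925)² = 2.68803 m².
From F = γ·h_c·A, the centroid depth is h_c = 98.1/(7.76952 × 2.68803) = 4.69722 m.
The plate makes 26° with the vertical, i.e. θ = 90° − 26° = 64° to the horizontal. Measuring y along the incline from the free-surface line, vertical depth h = y·sinθ with sinθ = 0.898794.
Along the incline, y_c = h_c/sinθ = 4.69722/0.898794 = 5.22614 m.
The centroid is at the centre, 0.925 m below the top of the plate, so the highest point sits at y_top = 5.22614 − 0.925 = 4.30114 m along the incline.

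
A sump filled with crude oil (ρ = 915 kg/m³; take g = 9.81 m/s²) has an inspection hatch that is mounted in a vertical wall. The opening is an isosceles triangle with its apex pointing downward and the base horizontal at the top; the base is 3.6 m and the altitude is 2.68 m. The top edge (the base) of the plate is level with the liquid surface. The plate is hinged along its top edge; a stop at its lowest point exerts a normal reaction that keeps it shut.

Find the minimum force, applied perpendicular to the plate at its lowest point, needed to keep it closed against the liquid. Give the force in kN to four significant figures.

γ = ρg = 915 × 9.81 / 1000 = 8.97615 kN/m³.
With the apex down, the centroid sits h/3 = 2.68/3 = 0.893333 m below the base (the top edge), so the centroid depth is h_c = 0.893333 m.
A = ½ × 3.6 × 2.68 = 4.824 m².
Resultant F = γ·h_c·A = 8.97615 × 0.893333 × 4.824 = 38.6822 kN.
I_c = b·h³/36 = 3.6 × 2.68³/36 = 1.92488 m⁴.
Centre of pressure: y_p = y_c + I_c/(y_c·A) = 0.893333 + 1.92488/(0.893333 × 4.824) = 0.893333 + 0.446666 = 1.34 m along the plane.
The resultant acts 0.893333 + 0.446666 = 1.34 m (along the plate) below the hinge at the top edge, so the moment about the hinge is M = F × 1.34 = 38.6822 × 1.34 = 51.8341 kN·m.
A normal force at the bottom, 2.68 m from the hinge, must supply this moment: P = 51.8341/2.68 = 19.3411 kN.

P ≈ 19.34 kN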